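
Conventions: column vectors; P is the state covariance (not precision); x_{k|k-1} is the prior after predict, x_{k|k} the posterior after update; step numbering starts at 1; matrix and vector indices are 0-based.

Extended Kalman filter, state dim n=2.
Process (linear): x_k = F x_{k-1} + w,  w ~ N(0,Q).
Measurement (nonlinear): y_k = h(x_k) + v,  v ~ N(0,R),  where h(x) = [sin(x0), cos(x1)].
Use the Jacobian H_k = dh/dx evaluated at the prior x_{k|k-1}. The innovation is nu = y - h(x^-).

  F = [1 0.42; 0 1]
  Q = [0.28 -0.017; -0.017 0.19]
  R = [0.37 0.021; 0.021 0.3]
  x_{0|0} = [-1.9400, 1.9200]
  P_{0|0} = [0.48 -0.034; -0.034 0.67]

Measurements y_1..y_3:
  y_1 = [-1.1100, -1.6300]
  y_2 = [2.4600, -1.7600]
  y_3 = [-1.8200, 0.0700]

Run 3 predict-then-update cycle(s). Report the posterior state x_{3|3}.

x_post = [4.4275, 4.0128]

step 1: x^-=[-1.1336, 1.9200]  P^-=[0.8496 0.2304; 0.2304 0.8600]  H_jac=[0.4234 0.0000; 0.0000 -0.9396]  S=[0.5223 -0.0707; -0.0707 1.0593]  K=[0.6671 -0.1599; 0.0843 -0.7572]  nu=[-0.2041, -1.2879]  x^+=[-1.0638, 2.8780]  P^+=[0.5750 0.0361; 0.0361 0.2399]
step 2: x^-=[0.1449, 2.8780]  P^-=[0.9277 0.1199; 0.1199 0.4299]  H_jac=[0.9895 0.0000; 0.0000 -0.2606]  S=[1.2784 -0.0099; -0.0099 0.3292]  K=[0.7175 -0.0733; 0.0902 -0.3376]  nu=[2.3156, -0.7945]  x^+=[1.8646, 3.3550]  P^+=[0.2667 0.0266; 0.0266 0.3814]
step 3: x^-=[3.2737, 3.3550]  P^-=[0.6363 0.1697; 0.1697 0.5714]  H_jac=[-0.9913 0.0000; 0.0000 0.2118]  S=[0.9953 -0.0146; -0.0146 0.3256]  K=[-0.6326 0.0820; -0.1637 0.3643]  nu=[-1.6882, 1.0473]  x^+=[4.4275, 4.0128]  P^+=[0.2344 0.0534; 0.0534 0.4997]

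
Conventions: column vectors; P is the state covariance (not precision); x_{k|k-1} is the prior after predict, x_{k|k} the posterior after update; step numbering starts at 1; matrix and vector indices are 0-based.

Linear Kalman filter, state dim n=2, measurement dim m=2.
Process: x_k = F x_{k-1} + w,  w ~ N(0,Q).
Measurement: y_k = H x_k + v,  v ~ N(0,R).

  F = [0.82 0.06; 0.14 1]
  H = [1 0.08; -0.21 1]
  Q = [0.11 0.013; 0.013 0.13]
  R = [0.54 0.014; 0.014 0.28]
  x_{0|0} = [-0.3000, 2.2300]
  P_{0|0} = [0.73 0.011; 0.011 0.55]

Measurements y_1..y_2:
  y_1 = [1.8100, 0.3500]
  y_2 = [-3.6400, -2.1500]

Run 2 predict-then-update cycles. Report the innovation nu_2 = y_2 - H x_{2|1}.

step 1: x^-=[-0.1122, 2.1880]  P^-=[0.6039 0.1389; 0.1389 0.6974]  S=[1.1706 0.0796; 0.0796 0.9457]  K=[0.5275 -0.0316; 0.1190 0.6966]  nu=[1.7472, -1.8616]  x^+=[0.8683, 1.0991]  P^+=[0.2798 0.0573; 0.0573 0.2087]
step 2: x^-=[0.7780, 1.2207]  P^-=[0.3046 0.1051; 0.1051 0.3603]  S=[0.8637 0.0822; 0.0822 0.6096]  K=[0.3606 0.0189; 0.1036 0.5409]  nu=[-4.5156, -3.2073]  x^+=[-0.9108, -0.9818]  P^+=[0.1909 0.0504; 0.0504 0.1635]

innov = [-4.5156, -3.2073]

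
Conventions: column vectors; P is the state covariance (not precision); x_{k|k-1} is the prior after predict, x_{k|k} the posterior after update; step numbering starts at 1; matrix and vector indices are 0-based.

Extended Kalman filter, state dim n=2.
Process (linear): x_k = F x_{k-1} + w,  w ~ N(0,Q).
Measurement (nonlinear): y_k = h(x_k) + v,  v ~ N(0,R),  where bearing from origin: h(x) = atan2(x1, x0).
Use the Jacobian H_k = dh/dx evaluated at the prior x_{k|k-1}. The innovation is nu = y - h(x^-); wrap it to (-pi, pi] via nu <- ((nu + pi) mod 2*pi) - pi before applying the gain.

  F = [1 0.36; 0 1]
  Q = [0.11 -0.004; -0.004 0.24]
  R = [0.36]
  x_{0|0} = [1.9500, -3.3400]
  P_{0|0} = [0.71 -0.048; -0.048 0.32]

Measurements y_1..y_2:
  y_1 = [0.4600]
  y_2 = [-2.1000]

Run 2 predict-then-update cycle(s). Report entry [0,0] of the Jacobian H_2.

step 1: x^-=[0.7476, -3.3400]  P^-=[0.8269 0.0632; 0.0632 0.5600]  H_jac=[0.2851 0.0638]  S=[0.4318]  K=[0.5553; 0.1245]  nu=[1.8106]  x^+=[1.7531, -3.1146]  P^+=[0.6937 0.0333; 0.0333 0.5533]
step 2: x^-=[0.6319, -3.1146]  P^-=[0.8995 0.2285; 0.2285 0.7933]  H_jac=[0.3084 0.0626]  S=[0.4575]  K=[0.6376; 0.2625]  nu=[-0.7294]  x^+=[0.1668, -3.3061]  P^+=[0.7135 0.1520; 0.1520 0.7618]

H_jac[0,0] = 0.3084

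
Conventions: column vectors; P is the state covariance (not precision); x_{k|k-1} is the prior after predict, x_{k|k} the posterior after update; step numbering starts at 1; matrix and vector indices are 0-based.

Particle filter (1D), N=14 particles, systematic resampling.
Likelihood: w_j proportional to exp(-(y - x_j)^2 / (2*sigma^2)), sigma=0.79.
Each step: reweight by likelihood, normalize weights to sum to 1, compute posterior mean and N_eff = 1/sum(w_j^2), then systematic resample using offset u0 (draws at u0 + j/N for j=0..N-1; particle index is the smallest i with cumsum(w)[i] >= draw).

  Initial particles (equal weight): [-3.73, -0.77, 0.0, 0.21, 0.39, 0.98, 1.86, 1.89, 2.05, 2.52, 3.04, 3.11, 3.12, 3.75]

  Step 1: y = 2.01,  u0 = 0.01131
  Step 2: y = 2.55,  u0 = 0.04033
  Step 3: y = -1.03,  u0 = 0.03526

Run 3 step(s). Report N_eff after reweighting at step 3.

step 1: w=[0.0000, 0.0004, 0.0069, 0.0131, 0.0214, 0.0748, 0.1719, 0.1730, 0.1748, 0.1421, 0.0748, 0.0664, 0.0652, 0.0155]  mean=2.1423  Neff=7.6365  idx=[3, 5, 6, 6, 7, 7, 7, 8, 8, 9, 9, 10, 11, 12]
step 2: w=[0.0013, 0.0144, 0.0708, 0.0708, 0.0732, 0.0732, 0.0732, 0.0849, 0.0849, 0.1036, 0.1036, 0.0856, 0.0807, 0.0799]  mean=2.3234  Neff=12.1353  idx=[2, 3, 4, 5, 6, 7, 8, 8, 9, 10, 11, 11, 12, 13]
step 3: w=[0.1698, 0.1698, 0.1477, 0.1477, 0.1477, 0.0684, 0.0684, 0.0684, 0.0056, 0.0056, 0.0002, 0.0002, 0.0001, 0.0001]  mean=1.9207  Neff=7.2880  idx=[0, 0, 1, 1, 1, 2, 2, 3, 3, 4, 4, 5, 6, 7]

N_eff = 7.2880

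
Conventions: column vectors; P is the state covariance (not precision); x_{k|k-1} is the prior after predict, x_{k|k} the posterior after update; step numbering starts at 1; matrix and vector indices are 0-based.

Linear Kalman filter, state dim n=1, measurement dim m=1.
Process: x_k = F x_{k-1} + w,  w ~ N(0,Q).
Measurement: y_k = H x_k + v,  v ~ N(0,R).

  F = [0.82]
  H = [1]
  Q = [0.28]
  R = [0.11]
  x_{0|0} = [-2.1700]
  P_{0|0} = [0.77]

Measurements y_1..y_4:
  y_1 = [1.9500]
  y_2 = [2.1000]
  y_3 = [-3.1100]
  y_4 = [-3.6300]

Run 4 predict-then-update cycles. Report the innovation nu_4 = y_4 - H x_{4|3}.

innov = [-2.0219]

step 1: x^-=[-1.7794]  P^-=[0.7977]  S=[0.9077]  K=[0.8788]  nu=[3.7294]  x^+=[1.4981]  P^+=[0.0967]
step 2: x^-=[1.2284]  P^-=[0.3450]  S=[0.4550]  K=[0.7582]  nu=[0.8716]  x^+=[1.8893]  P^+=[0.0834]
step 3: x^-=[1.5492]  P^-=[0.3361]  S=[0.4461]  K=[0.7534]  nu=[-4.6592]  x^+=[-1.9611]  P^+=[0.0829]
step 4: x^-=[-1.6081]  P^-=[0.3357]  S=[0.4457]  K=[0.7532]  nu=[-2.0219]  x^+=[-3.1310]  P^+=[0.0829]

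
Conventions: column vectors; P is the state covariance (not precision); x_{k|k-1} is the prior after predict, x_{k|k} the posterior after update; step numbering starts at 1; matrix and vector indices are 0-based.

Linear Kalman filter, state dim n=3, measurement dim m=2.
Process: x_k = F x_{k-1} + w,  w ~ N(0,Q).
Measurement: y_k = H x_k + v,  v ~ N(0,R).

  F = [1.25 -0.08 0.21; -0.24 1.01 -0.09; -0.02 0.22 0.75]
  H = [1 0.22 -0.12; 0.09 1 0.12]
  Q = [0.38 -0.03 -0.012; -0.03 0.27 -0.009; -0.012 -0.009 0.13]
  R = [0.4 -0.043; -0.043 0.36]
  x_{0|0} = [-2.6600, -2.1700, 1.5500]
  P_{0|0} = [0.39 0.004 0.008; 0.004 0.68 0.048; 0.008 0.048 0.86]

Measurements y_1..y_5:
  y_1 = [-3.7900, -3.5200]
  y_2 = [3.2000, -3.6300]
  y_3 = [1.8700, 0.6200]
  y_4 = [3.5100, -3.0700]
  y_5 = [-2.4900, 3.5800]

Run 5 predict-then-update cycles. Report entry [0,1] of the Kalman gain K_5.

step 1: x^-=[-2.8259, -1.6928, 0.7383]  P^-=[1.0334 -0.2038 0.1096; -0.2038 0.9828 0.1196; 0.1096 0.1196 0.6624]  S=[1.3682 0.0496; 0.0496 1.3551]  K=[0.7165 -0.0983; -0.0277 0.7233; 0.0357 0.1529]  nu=[-0.5031, -1.6615]  x^+=[-3.0230, -2.8807, 0.4663]  P^+=[0.3250 -0.1062 0.0897; -0.1062 0.2747 -0.0300; 0.0897 -0.0300 0.6284]
step 2: x^-=[-3.4504, -2.2259, -0.2236]  P^-=[0.9866 -0.3189 0.1288; -0.3189 0.6349 -0.0192; 0.1288 -0.0192 0.4853]  S=[1.2541 -0.1309; -0.1309 0.9507]  K=[0.7050 -0.1287; -0.0759 0.6248; 0.0593 0.0615]  nu=[7.1133, -1.0667]  x^+=[1.7017, -3.4321, 0.1328]  P^+=[0.3238 -0.1164 0.0885; -0.1164 0.2442 -0.0458; 0.0885 -0.0458 0.4782]
step 3: x^-=[2.4296, -3.8868, -0.6895]  P^-=[0.9798 -0.3296 0.1020; -0.3296 0.6102 -0.0265; 0.1020 -0.0265 0.3942]  S=[1.2470 -0.1487; -0.1487 0.9203]  K=[0.7017 -0.1356; -0.0808 0.6143; 0.0439 0.0396]  nu=[0.2128, 4.3708]  x^+=[1.9862, -1.2191, -0.5068]  P^+=[0.3207 -0.1165 0.0718; -0.1165 0.2400 -0.0410; 0.0718 -0.0410 0.3909]
step 4: x^-=[2.4738, -1.6624, -0.6881]  P^-=[0.9623 -0.3230 0.0727; -0.3230 0.6035 -0.0150; 0.0727 -0.0150 0.3470]  S=[1.2377 -0.1486; -0.1486 0.9161]  K=[0.6967 -0.1354; -0.0787 0.6123; 0.0273 0.0406]  nu=[1.3193, -1.5477]  x^+=[3.6027, -2.7138, -0.7149]  P^+=[0.3166 -0.1141 0.0578; -0.1141 0.2381 -0.0331; 0.0578 -0.0331 0.3449]
step 5: x^-=[4.5703, -3.5412, -1.2053]  P^-=[0.9457 -0.3137 0.0531; -0.3137 0.5977 -0.0043; 0.0531 -0.0043 0.3240]  S=[1.2287 -0.1448; -0.1448 0.9137]  K=[0.6926 -0.1335; -0.0759 0.6107; 0.0162 0.0456]  nu=[-6.4259, 6.8545]  x^+=[-0.7950, 1.1326, -0.9963]  P^+=[0.3133 -0.1119 0.0491; -0.1119 0.2365 -0.0273; 0.0491 -0.0273 0.3220]

K[0,1] = -0.1335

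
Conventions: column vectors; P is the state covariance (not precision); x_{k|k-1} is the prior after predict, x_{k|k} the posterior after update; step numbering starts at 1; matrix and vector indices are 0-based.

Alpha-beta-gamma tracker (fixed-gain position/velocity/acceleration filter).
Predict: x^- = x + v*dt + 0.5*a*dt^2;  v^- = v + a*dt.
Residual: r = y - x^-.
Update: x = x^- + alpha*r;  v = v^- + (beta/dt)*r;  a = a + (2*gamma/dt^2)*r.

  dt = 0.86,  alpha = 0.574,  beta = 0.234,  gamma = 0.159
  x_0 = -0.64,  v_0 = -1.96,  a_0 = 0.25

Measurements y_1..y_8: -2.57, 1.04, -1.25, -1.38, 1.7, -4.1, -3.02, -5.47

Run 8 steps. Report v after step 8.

step 1: x_pred=-2.2332  r=-0.3368  x^+=-2.4265  v^+=-1.8367  a^+=0.1052
step 2: x_pred=-3.9671  r=5.0071  x^+=-1.0930  v^+=-0.3838  a^+=2.2580
step 3: x_pred=-0.5881  r=-0.6619  x^+=-0.9680  v^+=1.3780  a^+=1.9734
step 4: x_pred=0.9468  r=-2.3268  x^+=-0.3888  v^+=2.4421  a^+=0.9730
step 5: x_pred=2.0712  r=-0.3712  x^+=1.8581  v^+=3.1778  a^+=0.8134
step 6: x_pred=4.8919  r=-8.9919  x^+=-0.2695  v^+=1.4307  a^+=-3.0528
step 7: x_pred=-0.1680  r=-2.8520  x^+=-1.8050  v^+=-1.9707  a^+=-4.2790
step 8: x_pred=-5.0822  r=-0.3878  x^+=-5.3048  v^+=-5.7562  a^+=-4.4458

v_post = -5.7562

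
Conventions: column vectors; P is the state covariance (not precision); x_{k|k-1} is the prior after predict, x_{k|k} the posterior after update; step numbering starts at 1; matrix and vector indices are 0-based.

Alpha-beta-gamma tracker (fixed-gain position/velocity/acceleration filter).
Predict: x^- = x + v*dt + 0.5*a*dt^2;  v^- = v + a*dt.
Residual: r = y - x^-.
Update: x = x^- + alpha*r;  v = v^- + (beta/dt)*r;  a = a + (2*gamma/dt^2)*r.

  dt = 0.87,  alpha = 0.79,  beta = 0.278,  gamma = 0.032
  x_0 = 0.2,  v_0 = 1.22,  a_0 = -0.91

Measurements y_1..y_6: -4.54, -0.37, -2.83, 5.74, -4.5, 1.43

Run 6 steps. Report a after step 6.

step 1: x_pred=0.9170  r=-5.4570  x^+=-3.3940  v^+=-1.3154  a^+=-1.3714
step 2: x_pred=-5.0575  r=4.6875  x^+=-1.3544  v^+=-1.0107  a^+=-0.9751
step 3: x_pred=-2.6027  r=-0.2273  x^+=-2.7823  v^+=-1.9317  a^+=-0.9943
step 4: x_pred=-4.8391  r=10.5791  x^+=3.5184  v^+=0.5838  a^+=-0.0998
step 5: x_pred=3.9885  r=-8.4885  x^+=-2.7174  v^+=-2.2155  a^+=-0.8175
step 6: x_pred=-4.9543  r=6.3843  x^+=0.0893  v^+=-0.8867  a^+=-0.2777

a_post = -0.2777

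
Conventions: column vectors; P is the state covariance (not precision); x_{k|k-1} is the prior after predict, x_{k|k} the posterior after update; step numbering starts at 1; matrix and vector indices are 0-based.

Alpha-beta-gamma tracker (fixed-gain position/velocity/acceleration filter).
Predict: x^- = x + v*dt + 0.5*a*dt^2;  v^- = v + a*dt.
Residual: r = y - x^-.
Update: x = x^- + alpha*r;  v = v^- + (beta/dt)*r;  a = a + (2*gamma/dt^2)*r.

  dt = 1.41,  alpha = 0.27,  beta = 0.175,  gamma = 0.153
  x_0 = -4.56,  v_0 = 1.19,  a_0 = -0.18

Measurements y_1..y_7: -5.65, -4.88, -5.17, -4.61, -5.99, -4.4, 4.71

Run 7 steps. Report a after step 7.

step 1: x_pred=-3.0610  r=-2.5890  x^+=-3.7601  v^+=0.6149  a^+=-0.5785
step 2: x_pred=-3.4681  r=-1.4119  x^+=-3.8493  v^+=-0.3760  a^+=-0.7958
step 3: x_pred=-5.1706  r=0.0006  x^+=-5.1704  v^+=-1.4980  a^+=-0.7957
step 4: x_pred=-8.0736  r=3.4636  x^+=-7.1384  v^+=-2.1901  a^+=-0.2626
step 5: x_pred=-10.4875  r=4.4975  x^+=-9.2732  v^+=-2.0022  a^+=0.4296
step 6: x_pred=-11.6691  r=7.2691  x^+=-9.7065  v^+=-0.4942  a^+=1.5485
step 7: x_pred=-8.8640  r=13.5740  x^+=-5.1990  v^+=3.3739  a^+=3.6377

a_post = 3.6377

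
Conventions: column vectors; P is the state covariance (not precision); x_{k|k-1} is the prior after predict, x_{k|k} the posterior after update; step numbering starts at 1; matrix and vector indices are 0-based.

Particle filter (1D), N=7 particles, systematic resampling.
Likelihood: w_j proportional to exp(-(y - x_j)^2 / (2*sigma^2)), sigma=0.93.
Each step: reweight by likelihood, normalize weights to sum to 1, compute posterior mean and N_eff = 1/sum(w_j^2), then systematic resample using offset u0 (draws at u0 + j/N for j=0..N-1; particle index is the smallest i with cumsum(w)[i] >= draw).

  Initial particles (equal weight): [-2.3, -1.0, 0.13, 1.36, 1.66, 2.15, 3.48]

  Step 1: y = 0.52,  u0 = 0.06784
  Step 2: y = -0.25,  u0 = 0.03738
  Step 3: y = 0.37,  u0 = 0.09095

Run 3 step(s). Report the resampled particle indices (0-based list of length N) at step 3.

step 1: w=[0.0040, 0.1032, 0.3595, 0.2611, 0.1852, 0.0845, 0.0025]  mean=0.7872  Neff=4.0072  idx=[1, 2, 2, 3, 3, 4, 5]
step 2: w=[0.2282, 0.2905, 0.2905, 0.0706, 0.0706, 0.0383, 0.0113]  mean=0.1273  Neff=4.3024  idx=[0, 0, 1, 1, 2, 2, 4]
step 3: w=[0.0661, 0.0661, 0.1892, 0.1892, 0.1892, 0.1892, 0.1110]  mean=0.1172  Neff=6.0883  idx=[1, 2, 3, 4, 4, 5, 6]

resampled_idx = [1, 2, 3, 4, 4, 5, 6]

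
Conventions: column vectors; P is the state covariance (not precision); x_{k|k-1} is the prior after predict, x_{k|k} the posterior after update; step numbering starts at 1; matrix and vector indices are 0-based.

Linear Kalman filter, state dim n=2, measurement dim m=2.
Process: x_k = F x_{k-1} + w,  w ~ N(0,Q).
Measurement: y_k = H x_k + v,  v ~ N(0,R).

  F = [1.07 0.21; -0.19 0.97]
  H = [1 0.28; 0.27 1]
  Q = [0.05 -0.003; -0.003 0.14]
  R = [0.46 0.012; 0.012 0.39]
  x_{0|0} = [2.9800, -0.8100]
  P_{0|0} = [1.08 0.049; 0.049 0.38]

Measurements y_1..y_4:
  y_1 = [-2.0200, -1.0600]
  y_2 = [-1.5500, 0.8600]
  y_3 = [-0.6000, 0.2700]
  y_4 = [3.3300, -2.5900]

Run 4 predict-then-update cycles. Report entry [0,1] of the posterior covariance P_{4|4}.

P_post[0,1] = -0.0651

step 1: x^-=[3.0185, -1.3519]  P^-=[1.3253 -0.0963; -0.0963 0.5185]  S=[1.7720 0.4115; 0.4115 0.9531]  K=[0.7435 -0.0465; -0.1027 0.5610]  nu=[-4.6600, -0.5231]  x^+=[-0.4218, -1.1669]  P^+=[0.3722 -0.1097; -0.1097 0.2472]
step 2: x^-=[-0.6964, -1.0518]  P^-=[0.4377 -0.1378; -0.1378 0.4265]  S=[0.8540 0.1014; 0.1014 0.7740]  K=[0.4778 -0.0879; -0.0825 0.5137]  nu=[-0.5591, 2.0998]  x^+=[-1.1482, 0.0731]  P^+=[0.2453 -0.0948; -0.0948 0.2250]
step 3: x^-=[-1.2132, 0.2891]  P^-=[0.2981 -0.1016; -0.1016 0.3955]  S=[0.7322 0.0939; 0.0939 0.7523]  K=[0.3780 -0.0753; -0.0511 0.4956]  nu=[0.5322, 0.3085]  x^+=[-1.0352, 0.4147]  P^+=[0.1946 -0.0774; -0.0774 0.2135]
step 4: x^-=[-1.0206, 0.5990]  P^-=[0.2475 -0.0763; -0.0763 0.3765]  S=[0.6943 0.1022; 0.1022 0.7433]  K=[0.3343 -0.0587; -0.0291 0.4828]  nu=[4.1829, -2.9134]  x^+=[0.5488, -0.9292]  P^+=[0.1713 -0.0651; -0.0651 0.2055]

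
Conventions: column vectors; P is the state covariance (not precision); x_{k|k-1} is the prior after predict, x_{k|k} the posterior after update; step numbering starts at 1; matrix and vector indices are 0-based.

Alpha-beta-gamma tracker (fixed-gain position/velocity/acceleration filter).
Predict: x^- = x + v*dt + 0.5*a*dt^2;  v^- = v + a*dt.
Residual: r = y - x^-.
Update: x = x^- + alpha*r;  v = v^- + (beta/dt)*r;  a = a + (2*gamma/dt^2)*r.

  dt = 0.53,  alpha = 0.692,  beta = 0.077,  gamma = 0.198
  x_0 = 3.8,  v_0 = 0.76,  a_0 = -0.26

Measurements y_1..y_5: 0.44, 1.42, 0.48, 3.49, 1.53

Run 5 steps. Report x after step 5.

step 1: x_pred=4.1663  r=-3.7263  x^+=1.5877  v^+=0.0808  a^+=-5.5131
step 2: x_pred=0.8562  r=0.5638  x^+=1.2464  v^+=-2.7592  a^+=-4.7183
step 3: x_pred=-0.8787  r=1.3587  x^+=0.0615  v^+=-5.0625  a^+=-2.8029
step 4: x_pred=-3.0153  r=6.5053  x^+=1.4864  v^+=-5.6030  a^+=6.3680
step 5: x_pred=-0.5888  r=2.1188  x^+=0.8774  v^+=-1.9201  a^+=9.3550

x_post = 0.8774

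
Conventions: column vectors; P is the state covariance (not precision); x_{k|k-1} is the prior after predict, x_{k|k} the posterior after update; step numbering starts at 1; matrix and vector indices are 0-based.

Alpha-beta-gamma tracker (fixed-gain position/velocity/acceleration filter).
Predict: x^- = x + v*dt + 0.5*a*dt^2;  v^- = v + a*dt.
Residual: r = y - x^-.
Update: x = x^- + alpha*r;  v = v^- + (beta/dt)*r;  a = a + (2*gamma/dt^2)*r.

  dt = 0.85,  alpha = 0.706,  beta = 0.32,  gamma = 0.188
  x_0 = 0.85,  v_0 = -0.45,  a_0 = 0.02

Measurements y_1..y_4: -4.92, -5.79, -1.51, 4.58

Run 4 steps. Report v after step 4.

step 1: x_pred=0.4747  r=-5.3947  x^+=-3.3340  v^+=-2.4640  a^+=-2.7875
step 2: x_pred=-6.4353  r=0.6453  x^+=-5.9797  v^+=-4.5904  a^+=-2.4517
step 3: x_pred=-10.7672  r=9.2572  x^+=-4.2316  v^+=-3.1892  a^+=2.3659
step 4: x_pred=-6.0878  r=10.6678  x^+=1.4437  v^+=2.8379  a^+=7.9176

v_post = 2.8379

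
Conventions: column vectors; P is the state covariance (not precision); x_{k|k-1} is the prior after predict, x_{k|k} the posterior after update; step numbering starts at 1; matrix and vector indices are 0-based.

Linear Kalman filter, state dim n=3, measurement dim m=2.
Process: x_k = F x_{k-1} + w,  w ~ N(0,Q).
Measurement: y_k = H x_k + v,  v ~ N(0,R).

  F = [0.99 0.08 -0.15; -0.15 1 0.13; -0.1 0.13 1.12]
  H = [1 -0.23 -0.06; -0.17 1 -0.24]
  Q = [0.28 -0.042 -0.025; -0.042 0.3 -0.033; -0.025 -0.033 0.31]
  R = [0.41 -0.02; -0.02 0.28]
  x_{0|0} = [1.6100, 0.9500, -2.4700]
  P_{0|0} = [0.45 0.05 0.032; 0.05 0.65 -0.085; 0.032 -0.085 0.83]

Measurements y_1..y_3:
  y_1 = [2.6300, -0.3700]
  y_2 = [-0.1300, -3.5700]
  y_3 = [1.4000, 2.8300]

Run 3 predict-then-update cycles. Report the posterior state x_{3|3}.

x_post = [0.8327, 0.4494, -2.3667]

step 1: x^-=[2.0404, 0.3874, -2.8039]  P^-=[0.7443 -0.0074 -0.1662; -0.0074 0.9358 0.0707; -0.1662 0.0707 1.3334]  S=[1.2339 -0.3124; -0.3124 1.2691]  K=[0.6334 0.0818; -0.0003 0.7249; -0.2739 -0.2416]  nu=[0.5105, -1.0835]  x^+=[2.2751, -0.3982, -2.6819]  P^+=[0.2732 0.0610 0.0181; 0.0610 0.2688 0.2309; 0.0181 0.2309 1.2081]
step 2: x^-=[2.6228, -1.0881, -3.2830]  P^-=[0.5754 -0.0544 -0.2083; -0.0544 0.6363 0.4338; -0.2083 0.4338 1.8943]  S=[1.0879 -0.2477; -0.2477 0.8353]  K=[0.5620 0.0442; -0.0653 0.6288; -0.4115 -0.1045]  nu=[-3.2000, -2.8240]  x^+=[0.6996, -2.6548, -1.6712]  P^+=[0.2425 0.0491 0.0281; 0.0491 0.2810 0.3971; 0.0281 0.3971 1.7223]
step 3: x^-=[0.7309, -2.9770, -2.2869]  P^-=[0.5481 -0.0923 -0.2701; -0.0923 0.7030 0.6985; -0.2701 0.6985 2.5857]  S=[1.0988 -0.2748; -0.2748 0.8219]  K=[0.5415 0.0343; -0.1109 0.6334; -0.5408 -0.0302]  nu=[-0.1528, 5.3824]  x^+=[0.8327, 0.4494, -2.3667]  P^+=[0.2352 0.0490 0.0429; 0.0490 0.3211 0.5551; 0.0429 0.5551 2.2726]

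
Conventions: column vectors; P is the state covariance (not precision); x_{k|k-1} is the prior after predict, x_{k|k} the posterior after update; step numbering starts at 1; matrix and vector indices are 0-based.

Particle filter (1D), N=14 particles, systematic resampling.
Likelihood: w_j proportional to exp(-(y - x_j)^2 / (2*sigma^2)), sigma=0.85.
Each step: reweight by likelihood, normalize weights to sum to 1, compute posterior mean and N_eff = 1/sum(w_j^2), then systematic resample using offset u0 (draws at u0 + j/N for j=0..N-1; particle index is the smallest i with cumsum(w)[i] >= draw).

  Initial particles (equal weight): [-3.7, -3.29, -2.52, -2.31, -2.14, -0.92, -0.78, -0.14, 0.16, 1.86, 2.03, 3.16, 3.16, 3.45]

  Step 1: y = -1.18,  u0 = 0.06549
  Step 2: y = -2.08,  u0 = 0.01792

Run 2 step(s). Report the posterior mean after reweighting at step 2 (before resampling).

post_mean = -1.6706

step 1: w=[0.0032, 0.0118, 0.0740, 0.1059, 0.1354, 0.2446, 0.2294, 0.1212, 0.0740, 0.0004, 0.0002, 0.0000, 0.0000, 0.0000]  mean=-1.1791  Neff=5.9605  idx=[2, 3, 4, 4, 5, 5, 5, 5, 6, 6, 6, 7, 7, 8]
step 2: w=[0.1341, 0.1479, 0.1530, 0.1530, 0.0604, 0.0604, 0.0604, 0.0604, 0.0476, 0.0476, 0.0476, 0.0113, 0.0113, 0.0048]  mean=-1.6706  Neff=9.2291  idx=[0, 0, 1, 1, 2, 2, 3, 3, 4, 5, 6, 7, 8, 10]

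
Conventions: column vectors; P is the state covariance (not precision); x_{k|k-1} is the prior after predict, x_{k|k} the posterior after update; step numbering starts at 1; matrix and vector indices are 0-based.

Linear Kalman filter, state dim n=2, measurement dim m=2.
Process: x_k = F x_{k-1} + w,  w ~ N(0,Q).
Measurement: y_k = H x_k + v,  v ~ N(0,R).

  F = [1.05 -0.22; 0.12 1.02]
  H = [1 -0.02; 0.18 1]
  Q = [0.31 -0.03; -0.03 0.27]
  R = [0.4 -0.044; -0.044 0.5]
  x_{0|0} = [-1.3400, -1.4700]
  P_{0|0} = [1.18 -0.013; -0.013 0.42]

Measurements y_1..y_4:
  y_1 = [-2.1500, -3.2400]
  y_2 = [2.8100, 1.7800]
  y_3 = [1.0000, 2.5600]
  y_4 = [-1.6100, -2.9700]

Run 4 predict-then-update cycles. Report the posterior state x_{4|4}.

x_post = [-0.6496, -0.7618]

step 1: x^-=[-1.0836, -1.6602]  P^-=[1.6373 0.0109; 0.0109 0.7208]  S=[2.0371 0.2471; 0.2471 1.2777]  K=[0.7932 0.0857; -0.0721 0.5796]  nu=[-1.0996, -1.3848]  x^+=[-2.0745, -2.3835]  P^+=[0.3125 -0.0483; -0.0483 0.3016]
step 2: x^-=[-1.6539, -2.6801]  P^-=[0.6915 -0.1088; -0.1088 0.5765]  S=[1.0961 -0.0394; -0.0394 1.0598]  K=[0.6342 0.0384; -0.0910 0.5221]  nu=[4.4103, 4.7579]  x^+=[1.3261, -0.5970]  P^+=[0.2509 -0.0539; -0.0539 0.2748]
step 3: x^-=[1.5238, -0.4498]  P^-=[0.6248 -0.1163; -0.1163 0.5463]  S=[1.0297 -0.0583; -0.0583 1.0247]  K=[0.6108 0.0310; -0.0948 0.5073]  nu=[-0.5328, 2.7355]  x^+=[1.2832, 0.9885]  P^+=[0.2419 -0.0549; -0.0549 0.2677]
step 4: x^-=[1.1299, 1.1622]  P^-=[0.6150 -0.1169; -0.1169 0.5386]  S=[1.0199 -0.0606; -0.0606 1.0164]  K=[0.6071 0.0300; -0.0953 0.5035]  nu=[-2.7167, -4.3356]  x^+=[-0.6496, -0.7618]  P^+=[0.2404 -0.0550; -0.0550 0.2658]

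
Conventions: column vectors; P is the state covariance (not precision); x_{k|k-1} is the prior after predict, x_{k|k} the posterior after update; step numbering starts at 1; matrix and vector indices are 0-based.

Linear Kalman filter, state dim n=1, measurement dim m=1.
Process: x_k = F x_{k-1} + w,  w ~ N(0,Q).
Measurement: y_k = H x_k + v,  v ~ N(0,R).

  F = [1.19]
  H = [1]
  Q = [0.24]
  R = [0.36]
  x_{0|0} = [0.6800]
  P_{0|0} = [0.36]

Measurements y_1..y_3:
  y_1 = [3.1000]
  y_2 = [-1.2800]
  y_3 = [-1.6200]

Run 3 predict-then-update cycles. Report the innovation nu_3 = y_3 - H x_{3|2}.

innov = [-1.9497]

step 1: x^-=[0.8092]  P^-=[0.7498]  S=[1.1098]  K=[0.6756]  nu=[2.2908]  x^+=[2.3569]  P^+=[0.2432]
step 2: x^-=[2.8047]  P^-=[0.5844]  S=[0.9444]  K=[0.6188]  nu=[-4.0847]  x^+=[0.2770]  P^+=[0.2228]
step 3: x^-=[0.3297]  P^-=[0.5555]  S=[0.9155]  K=[0.6068]  nu=[-1.9497]  x^+=[-0.8533]  P^+=[0.2184]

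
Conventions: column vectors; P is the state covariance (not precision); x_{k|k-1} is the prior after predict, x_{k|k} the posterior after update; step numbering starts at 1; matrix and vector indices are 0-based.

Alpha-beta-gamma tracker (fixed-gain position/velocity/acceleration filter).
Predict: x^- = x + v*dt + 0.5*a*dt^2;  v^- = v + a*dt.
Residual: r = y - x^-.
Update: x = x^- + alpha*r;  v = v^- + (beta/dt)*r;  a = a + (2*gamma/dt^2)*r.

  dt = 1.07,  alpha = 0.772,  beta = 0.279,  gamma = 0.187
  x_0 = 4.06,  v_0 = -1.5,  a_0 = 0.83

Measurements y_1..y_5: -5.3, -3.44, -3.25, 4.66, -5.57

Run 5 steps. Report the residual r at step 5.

resid = -11.9526

step 1: x_pred=2.9301  r=-8.2301  x^+=-3.4235  v^+=-2.7579  a^+=-1.8585
step 2: x_pred=-7.4384  r=3.9984  x^+=-4.3516  v^+=-3.7039  a^+=-0.5524
step 3: x_pred=-8.6310  r=5.3810  x^+=-4.4769  v^+=-2.8919  a^+=1.2054
step 4: x_pred=-6.8811  r=11.5411  x^+=2.0286  v^+=1.4073  a^+=4.9755
step 5: x_pred=6.3826  r=-11.9526  x^+=-2.8448  v^+=3.6144  a^+=1.0710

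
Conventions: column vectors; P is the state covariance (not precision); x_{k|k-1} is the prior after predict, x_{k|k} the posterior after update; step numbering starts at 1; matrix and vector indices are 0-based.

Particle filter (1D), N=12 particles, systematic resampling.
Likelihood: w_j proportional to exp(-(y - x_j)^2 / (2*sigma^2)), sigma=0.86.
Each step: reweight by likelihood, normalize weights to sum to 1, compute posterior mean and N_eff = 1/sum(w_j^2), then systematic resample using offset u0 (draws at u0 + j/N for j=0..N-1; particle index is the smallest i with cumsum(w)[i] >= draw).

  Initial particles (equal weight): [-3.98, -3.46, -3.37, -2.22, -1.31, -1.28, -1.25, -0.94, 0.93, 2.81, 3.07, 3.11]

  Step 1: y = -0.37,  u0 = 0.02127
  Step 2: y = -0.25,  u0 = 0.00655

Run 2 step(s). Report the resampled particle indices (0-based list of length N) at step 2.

resampled_idx = [0, 2, 3, 4, 5, 6, 7, 8, 8, 9, 10, 10]

step 1: w=[0.0001, 0.0005, 0.0008, 0.0336, 0.1871, 0.1943, 0.2015, 0.2730, 0.1085, 0.0004, 0.0001, 0.0001]  mean=-0.9791  Neff=4.9798  idx=[3, 4, 4, 5, 5, 6, 6, 6, 7, 7, 7, 8]
step 2: w=[0.0119, 0.0770, 0.0770, 0.0803, 0.0803, 0.0837, 0.0837, 0.0837, 0.1193, 0.1193, 0.1193, 0.0642]  mean=-1.0247  Neff=10.7785  idx=[0, 2, 3, 4, 5, 6, 7, 8, 8, 9, 10, 10]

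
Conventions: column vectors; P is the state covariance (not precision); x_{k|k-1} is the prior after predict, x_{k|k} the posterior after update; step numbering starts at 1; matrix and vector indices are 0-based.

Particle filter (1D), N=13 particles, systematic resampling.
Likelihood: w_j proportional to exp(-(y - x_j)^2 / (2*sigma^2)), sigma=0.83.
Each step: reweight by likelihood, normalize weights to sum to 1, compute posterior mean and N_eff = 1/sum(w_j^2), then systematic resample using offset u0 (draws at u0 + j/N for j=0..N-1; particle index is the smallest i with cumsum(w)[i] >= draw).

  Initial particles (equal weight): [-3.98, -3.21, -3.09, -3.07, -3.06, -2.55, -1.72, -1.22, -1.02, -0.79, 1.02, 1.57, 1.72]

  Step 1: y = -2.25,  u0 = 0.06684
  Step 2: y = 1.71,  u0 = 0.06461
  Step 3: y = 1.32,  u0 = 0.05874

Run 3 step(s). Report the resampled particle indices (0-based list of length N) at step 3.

resampled_idx = [1, 3, 5, 5, 6, 7, 8, 8, 9, 10, 11, 12, 12]

step 1: w=[0.0218, 0.0981, 0.1147, 0.1175, 0.1189, 0.1794, 0.1562, 0.0887, 0.0639, 0.0408, 0.0001, 0.0000, 0.0000]  mean=-2.4124  Neff=8.2386  idx=[1, 2, 2, 3, 4, 4, 5, 5, 6, 6, 7, 8, 9]
step 2: w=[0.0000, 0.0000, 0.0000, 0.0000, 0.0000, 0.0000, 0.0001, 0.0001, 0.0111, 0.0111, 0.1121, 0.2549, 0.6104]  mean=-0.9180  Neff=2.2202  idx=[10, 11, 11, 11, 11, 12, 12, 12, 12, 12, 12, 12, 12]
step 3: w=[0.0231, 0.0469, 0.0469, 0.0469, 0.0469, 0.0986, 0.0986, 0.0986, 0.0986, 0.0986, 0.0986, 0.0986, 0.0986]  mean=-0.8431  Neff=11.4690  idx=[1, 3, 5, 5, 6, 7, 8, 8, 9, 10, 11, 12, 12]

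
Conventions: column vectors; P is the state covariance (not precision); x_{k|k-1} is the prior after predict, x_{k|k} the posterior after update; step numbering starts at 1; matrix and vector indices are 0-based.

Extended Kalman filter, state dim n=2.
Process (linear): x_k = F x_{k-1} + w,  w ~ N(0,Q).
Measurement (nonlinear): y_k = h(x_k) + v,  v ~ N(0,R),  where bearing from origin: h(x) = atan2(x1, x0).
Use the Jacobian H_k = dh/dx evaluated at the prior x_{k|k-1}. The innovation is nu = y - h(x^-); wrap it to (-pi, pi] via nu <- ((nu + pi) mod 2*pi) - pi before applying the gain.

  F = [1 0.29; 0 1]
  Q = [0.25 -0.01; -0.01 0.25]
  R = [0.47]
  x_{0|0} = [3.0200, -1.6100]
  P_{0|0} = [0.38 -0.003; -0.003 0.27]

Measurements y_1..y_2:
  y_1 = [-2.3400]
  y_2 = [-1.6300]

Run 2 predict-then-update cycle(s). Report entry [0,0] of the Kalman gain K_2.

step 1: x^-=[2.5531, -1.6100]  P^-=[0.6510 0.0653; 0.0653 0.5200]  H_jac=[0.1767 0.2802]  S=[0.5376]  K=[0.2480; 0.2925]  nu=[-1.7774]  x^+=[2.1123, -2.1299]  P^+=[0.6179 0.0263; 0.0263 0.4740]
step 2: x^-=[1.4946, -2.1299]  P^-=[0.9230 0.1538; 0.1538 0.7240]  H_jac=[0.3146 0.2208]  S=[0.6180]  K=[0.5248; 0.3369]  nu=[-0.6711]  x^+=[1.1424, -2.3560]  P^+=[0.7528 0.0445; 0.0445 0.6539]

K[0,0] = 0.5248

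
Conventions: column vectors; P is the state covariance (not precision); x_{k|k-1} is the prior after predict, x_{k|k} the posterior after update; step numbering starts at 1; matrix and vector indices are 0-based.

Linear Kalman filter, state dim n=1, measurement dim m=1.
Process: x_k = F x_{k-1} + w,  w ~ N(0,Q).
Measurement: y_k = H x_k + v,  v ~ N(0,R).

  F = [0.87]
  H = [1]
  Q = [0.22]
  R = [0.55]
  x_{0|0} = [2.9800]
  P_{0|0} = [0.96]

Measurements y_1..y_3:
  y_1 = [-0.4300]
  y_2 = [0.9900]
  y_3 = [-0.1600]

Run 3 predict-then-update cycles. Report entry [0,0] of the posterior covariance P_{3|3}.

step 1: x^-=[2.5926]  P^-=[0.9466]  S=[1.4966]  K=[0.6325]  nu=[-3.0226]  x^+=[0.6808]  P^+=[0.3479]
step 2: x^-=[0.5923]  P^-=[0.4833]  S=[1.0333]  K=[0.4677]  nu=[0.3977]  x^+=[0.7783]  P^+=[0.2573]
step 3: x^-=[0.6771]  P^-=[0.4147]  S=[0.9647]  K=[0.4299]  nu=[-0.8371]  x^+=[0.3173]  P^+=[0.2364]

P_post[0,0] = 0.2364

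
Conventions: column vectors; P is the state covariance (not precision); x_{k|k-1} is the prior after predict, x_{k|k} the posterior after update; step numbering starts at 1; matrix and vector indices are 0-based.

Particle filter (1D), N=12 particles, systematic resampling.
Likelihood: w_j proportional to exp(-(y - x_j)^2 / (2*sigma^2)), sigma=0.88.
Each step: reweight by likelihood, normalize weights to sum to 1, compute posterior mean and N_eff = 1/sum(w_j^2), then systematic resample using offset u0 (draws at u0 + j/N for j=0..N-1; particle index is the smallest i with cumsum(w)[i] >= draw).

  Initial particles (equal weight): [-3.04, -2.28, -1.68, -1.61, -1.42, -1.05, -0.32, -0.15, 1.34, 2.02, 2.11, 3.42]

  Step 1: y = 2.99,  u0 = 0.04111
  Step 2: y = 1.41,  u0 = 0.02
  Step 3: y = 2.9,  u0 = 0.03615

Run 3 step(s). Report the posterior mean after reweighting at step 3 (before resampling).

post_mean = 2.0227

step 1: w=[0.0000, 0.0000, 0.0000, 0.0000, 0.0000, 0.0000, 0.0004, 0.0008, 0.0779, 0.2461, 0.2740, 0.4009]  mean=2.5503  Neff=3.3069  idx=[8, 9, 9, 9, 10, 10, 10, 11, 11, 11, 11, 11]
step 2: w=[0.1687, 0.1331, 0.1331, 0.1331, 0.1233, 0.1233, 0.1233, 0.0125, 0.0125, 0.0125, 0.0125, 0.0125]  mean=2.0258  Neff=7.8164  idx=[0, 0, 1, 1, 2, 3, 3, 4, 4, 5, 6, 6]
step 3: w=[0.0306, 0.0306, 0.0893, 0.0893, 0.0893, 0.0893, 0.0893, 0.0984, 0.0984, 0.0984, 0.0984, 0.0984]  mean=2.0227  Neff=11.0847  idx=[1, 2, 3, 4, 5, 6, 7, 8, 8, 9, 10, 11]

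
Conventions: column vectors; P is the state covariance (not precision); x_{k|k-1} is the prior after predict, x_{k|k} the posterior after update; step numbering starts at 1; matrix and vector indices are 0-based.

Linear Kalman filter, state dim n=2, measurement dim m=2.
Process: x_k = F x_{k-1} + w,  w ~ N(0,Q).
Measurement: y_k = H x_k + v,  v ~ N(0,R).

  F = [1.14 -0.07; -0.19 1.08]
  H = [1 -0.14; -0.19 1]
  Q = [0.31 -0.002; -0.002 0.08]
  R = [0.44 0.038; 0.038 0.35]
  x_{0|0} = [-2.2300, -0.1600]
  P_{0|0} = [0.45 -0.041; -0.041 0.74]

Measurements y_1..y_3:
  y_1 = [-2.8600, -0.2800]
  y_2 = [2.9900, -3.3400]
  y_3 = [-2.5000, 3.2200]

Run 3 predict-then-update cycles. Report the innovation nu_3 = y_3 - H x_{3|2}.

innov = [-3.8421, 5.5756]

step 1: x^-=[-2.5310, 0.2509]  P^-=[0.9050 -0.2064; -0.2064 0.9762]  S=[1.4219 -0.4825; -0.4825 1.4373]  K=[0.6404 -0.0483; -0.0017 0.7059]  nu=[-0.2939, -1.0118]  x^+=[-2.6704, -0.4628]  P^+=[0.2887 0.0623; 0.0623 0.2588]
step 2: x^-=[-3.0118, 0.0076]  P^-=[0.6765 -0.0066; -0.0066 0.3668]  S=[1.1255 -0.1486; -0.1486 0.7437]  K=[0.5935 -0.0631; 0.0143 0.4977]  nu=[6.0029, -3.9198]  x^+=[0.7982, -1.8577]  P^+=[0.2659 0.0510; 0.0510 0.1844]
step 3: x^-=[1.0400, -2.1580]  P^-=[0.6483 -0.0101; -0.0101 0.2838]  S=[1.0967 -0.1352; -0.1352 0.6610]  K=[0.5823 -0.0824; 0.0081 0.4339]  nu=[-3.8421, 5.5756]  x^+=[-1.6568, 0.2299]  P^+=[0.2590 0.0425; 0.0425 0.1602]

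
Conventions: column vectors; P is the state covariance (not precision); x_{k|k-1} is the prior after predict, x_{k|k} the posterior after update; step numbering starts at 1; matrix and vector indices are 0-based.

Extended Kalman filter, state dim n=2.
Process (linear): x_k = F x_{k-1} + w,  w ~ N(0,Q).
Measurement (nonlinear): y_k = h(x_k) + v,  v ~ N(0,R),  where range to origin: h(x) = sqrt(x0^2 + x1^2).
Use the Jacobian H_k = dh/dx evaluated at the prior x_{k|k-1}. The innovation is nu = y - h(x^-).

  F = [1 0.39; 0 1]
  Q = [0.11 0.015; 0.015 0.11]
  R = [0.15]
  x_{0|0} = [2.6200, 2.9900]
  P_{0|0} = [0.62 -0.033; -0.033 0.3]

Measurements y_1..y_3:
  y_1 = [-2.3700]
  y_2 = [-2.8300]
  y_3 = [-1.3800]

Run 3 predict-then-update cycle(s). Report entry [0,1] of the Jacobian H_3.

step 1: x^-=[3.7861, 2.9900]  P^-=[0.7499 0.0990; 0.0990 0.4100]  H_jac=[0.7848 0.6198]  S=[0.8656]  K=[0.7507; 0.3833]  nu=[-7.1944]  x^+=[-1.6149, 0.2324]  P^+=[0.2620 -0.1501; -0.1501 0.2828]
step 2: x^-=[-1.5243, 0.2324]  P^-=[0.2980 -0.0248; -0.0248 0.3928]  H_jac=[-0.9886 0.1507]  S=[0.4575]  K=[-0.6520; 0.1830]  nu=[-4.3719]  x^+=[1.3262, -0.5676]  P^+=[0.1035 0.0298; 0.0298 0.3775]
step 3: x^-=[1.1049, -0.5676]  P^-=[0.2941 0.1920; 0.1920 0.4875]  H_jac=[0.8895 -0.4569]  S=[0.3284]  K=[0.5295; -0.1582]  nu=[-2.6221]  x^+=[-0.2835, -0.1528]  P^+=[0.2021 0.2195; 0.2195 0.4793]

H_jac[0,1] = -0.4569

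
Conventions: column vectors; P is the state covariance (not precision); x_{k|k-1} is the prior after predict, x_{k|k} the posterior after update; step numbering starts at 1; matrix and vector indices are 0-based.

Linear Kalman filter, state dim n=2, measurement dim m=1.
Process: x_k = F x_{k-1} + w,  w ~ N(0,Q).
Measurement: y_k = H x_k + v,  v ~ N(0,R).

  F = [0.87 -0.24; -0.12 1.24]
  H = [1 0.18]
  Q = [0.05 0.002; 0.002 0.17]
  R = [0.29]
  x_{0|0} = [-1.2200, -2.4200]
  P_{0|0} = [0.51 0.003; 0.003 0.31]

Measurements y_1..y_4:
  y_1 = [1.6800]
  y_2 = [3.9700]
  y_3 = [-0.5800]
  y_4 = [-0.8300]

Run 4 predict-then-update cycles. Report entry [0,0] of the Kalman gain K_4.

step 1: x^-=[-0.4806, -2.8544]  P^-=[0.4526 -0.1402; -0.1402 0.6531]  S=[0.7133]  K=[0.5992; -0.0317]  nu=[2.6744]  x^+=[1.1218, -2.9392]  P^+=[0.1965 -0.1266; -0.1266 0.6524]
step 2: x^-=[1.6814, -3.7792]  P^-=[0.2892 -0.3529; -0.3529 1.2136]  S=[0.4915]  K=[0.4592; -0.2736]  nu=[2.9689]  x^+=[3.0447, -4.5915]  P^+=[0.1856 -0.2912; -0.2912 1.1768]
step 3: x^-=[3.7508, -6.0588]  P^-=[0.3798 -0.6901; -0.6901 2.0688]  S=[0.4884]  K=[0.5234; -0.6505]  nu=[-3.2403]  x^+=[2.0550, -3.9511]  P^+=[0.2461 -0.5238; -0.5238 1.8622]
step 4: x^-=[2.7361, -5.1460]  P^-=[0.5623 -1.1581; -1.1581 3.1927]  S=[0.5388]  K=[0.6567; -1.0827]  nu=[-2.6399]  x^+=[1.0027, -2.2877]  P^+=[0.3299 -0.7750; -0.7750 2.5611]

K[0,0] = 0.6567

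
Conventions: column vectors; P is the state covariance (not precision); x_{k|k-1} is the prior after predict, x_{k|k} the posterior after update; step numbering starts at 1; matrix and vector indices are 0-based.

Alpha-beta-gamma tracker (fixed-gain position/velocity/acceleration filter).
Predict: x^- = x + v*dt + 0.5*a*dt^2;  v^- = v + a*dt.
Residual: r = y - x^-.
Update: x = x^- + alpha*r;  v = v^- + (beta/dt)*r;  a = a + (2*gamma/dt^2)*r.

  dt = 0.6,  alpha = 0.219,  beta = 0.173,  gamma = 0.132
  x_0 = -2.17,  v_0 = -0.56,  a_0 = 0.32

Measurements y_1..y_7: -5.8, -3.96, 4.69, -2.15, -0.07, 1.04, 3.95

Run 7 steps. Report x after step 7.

x_post = 9.4859

step 1: x_pred=-2.4484  r=-3.3516  x^+=-3.1824  v^+=-1.3344  a^+=-2.1378
step 2: x_pred=-4.3678  r=0.4078  x^+=-4.2785  v^+=-2.4995  a^+=-1.8388
step 3: x_pred=-6.1092  r=10.7992  x^+=-3.7442  v^+=-0.4890  a^+=6.0806
step 4: x_pred=-2.9430  r=0.7930  x^+=-2.7694  v^+=3.3881  a^+=6.6622
step 5: x_pred=0.4627  r=-0.5327  x^+=0.3460  v^+=7.2318  a^+=6.2716
step 6: x_pred=5.8140  r=-4.7740  x^+=4.7685  v^+=9.6183  a^+=2.7707
step 7: x_pred=11.0382  r=-7.0882  x^+=9.4859  v^+=9.2369  a^+=-2.4273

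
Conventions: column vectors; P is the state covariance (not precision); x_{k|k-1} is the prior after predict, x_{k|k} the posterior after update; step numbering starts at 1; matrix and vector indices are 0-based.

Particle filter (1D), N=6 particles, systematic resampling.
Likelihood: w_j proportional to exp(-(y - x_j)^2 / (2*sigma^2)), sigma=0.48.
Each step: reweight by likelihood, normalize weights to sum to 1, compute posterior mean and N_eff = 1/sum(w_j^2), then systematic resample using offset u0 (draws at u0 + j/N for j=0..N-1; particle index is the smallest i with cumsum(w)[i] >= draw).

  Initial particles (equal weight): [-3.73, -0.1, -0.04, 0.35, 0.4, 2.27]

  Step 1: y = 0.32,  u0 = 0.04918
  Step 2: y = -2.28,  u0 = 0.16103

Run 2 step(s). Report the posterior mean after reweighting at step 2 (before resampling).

step 1: w=[0.0000, 0.1993, 0.2206, 0.2917, 0.2883, 0.0001]  mean=0.1888  Neff=3.8972  idx=[1, 2, 2, 3, 4, 4]
step 2: w=[0.4664, 0.2623, 0.2623, 0.0043, 0.0024, 0.0024]  mean=-0.0642  Neff=2.8158  idx=[0, 0, 1, 1, 2, 3]

post_mean = -0.0642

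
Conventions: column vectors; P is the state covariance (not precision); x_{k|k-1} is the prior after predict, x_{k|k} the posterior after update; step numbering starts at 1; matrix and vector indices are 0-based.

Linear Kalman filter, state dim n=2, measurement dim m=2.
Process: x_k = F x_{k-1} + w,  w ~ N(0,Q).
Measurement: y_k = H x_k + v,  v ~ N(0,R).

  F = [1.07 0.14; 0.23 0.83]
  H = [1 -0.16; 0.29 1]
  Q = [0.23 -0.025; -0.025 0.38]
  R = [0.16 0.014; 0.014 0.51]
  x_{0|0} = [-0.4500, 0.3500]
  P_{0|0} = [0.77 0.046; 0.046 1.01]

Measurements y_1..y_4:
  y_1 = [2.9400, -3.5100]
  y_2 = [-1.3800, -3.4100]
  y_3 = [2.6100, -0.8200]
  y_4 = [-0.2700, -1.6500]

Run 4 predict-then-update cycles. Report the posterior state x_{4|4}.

step 1: x^-=[-0.4325, 0.1870]  P^-=[1.1452 0.3242; 0.3242 1.1341]  S=[1.2304 0.4738; 0.4738 1.9284]  K=[0.8366 0.1348; -0.1427 0.6719]  nu=[3.4024, -3.5716]  x^+=[1.9327, -2.6983]  P^+=[0.1420 0.0393; 0.0393 0.3293]
step 2: x^-=[1.6902, -1.7951]  P^-=[0.4108 0.0843; 0.0843 0.6293]  S=[0.5599 0.1129; 0.1129 1.2228]  K=[0.6889 0.1028; -0.1396 0.5476]  nu=[-3.3575, -2.1051]  x^+=[-0.8390, -2.4791]  P^+=[0.1162 0.0284; 0.0284 0.2691]
step 3: x^-=[-1.2448, -2.2506]  P^-=[0.3768 0.0610; 0.0610 0.5823]  S=[0.5322 0.0883; 0.0883 1.1594]  K=[0.6738 0.0956; -0.1482 0.5288]  nu=[3.4947, 1.7916]  x^+=[1.2813, -1.8210]  P^+=[0.1132 0.0253; 0.0253 0.2603]
step 4: x^-=[1.1160, -1.2168]  P^-=[0.3723 0.0564; 0.0564 0.5750]  S=[0.5290 0.0838; 0.0838 1.1490]  K=[0.6719 0.0941; -0.1505 0.5256]  nu=[-1.5807, -0.7569]  x^+=[-0.0172, -1.3767]  P^+=[0.1128 0.0247; 0.0247 0.2588]

x_post = [-0.0172, -1.3767]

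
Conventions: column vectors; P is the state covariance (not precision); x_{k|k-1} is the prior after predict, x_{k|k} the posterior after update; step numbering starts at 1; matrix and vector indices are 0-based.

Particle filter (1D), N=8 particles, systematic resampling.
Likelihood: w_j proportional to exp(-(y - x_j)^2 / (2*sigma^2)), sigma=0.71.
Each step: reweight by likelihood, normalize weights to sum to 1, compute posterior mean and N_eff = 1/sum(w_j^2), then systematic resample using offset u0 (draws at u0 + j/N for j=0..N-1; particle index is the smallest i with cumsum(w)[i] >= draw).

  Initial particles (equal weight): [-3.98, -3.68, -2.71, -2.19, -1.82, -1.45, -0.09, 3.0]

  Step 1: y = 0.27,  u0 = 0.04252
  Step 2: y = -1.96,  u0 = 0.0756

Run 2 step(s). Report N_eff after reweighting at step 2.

step 1: w=[0.0000, 0.0000, 0.0002, 0.0026, 0.0138, 0.0560, 0.9267, 0.0006]  mean=-0.1940  Neff=1.1599  idx=[5, 6, 6, 6, 6, 6, 6, 6]
step 2: w=[0.7798, 0.0315, 0.0315, 0.0315, 0.0315, 0.0315, 0.0315, 0.0315]  mean=-1.1505  Neff=1.6259  idx=[0, 0, 0, 0, 0, 0, 2, 6]

N_eff = 1.6259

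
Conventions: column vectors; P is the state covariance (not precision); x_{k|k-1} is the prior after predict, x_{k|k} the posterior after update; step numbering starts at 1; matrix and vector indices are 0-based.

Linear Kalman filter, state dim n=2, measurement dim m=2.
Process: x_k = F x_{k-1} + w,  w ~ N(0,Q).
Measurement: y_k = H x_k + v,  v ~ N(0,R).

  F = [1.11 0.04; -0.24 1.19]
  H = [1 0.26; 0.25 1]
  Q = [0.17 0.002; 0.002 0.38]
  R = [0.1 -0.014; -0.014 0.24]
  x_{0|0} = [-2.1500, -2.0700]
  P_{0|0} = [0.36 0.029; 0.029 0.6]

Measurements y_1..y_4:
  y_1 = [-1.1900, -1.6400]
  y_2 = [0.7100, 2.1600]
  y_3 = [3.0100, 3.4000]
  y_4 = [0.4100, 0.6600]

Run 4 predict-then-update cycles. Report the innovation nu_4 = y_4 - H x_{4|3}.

innov = [-2.2776, -2.8610]

step 1: x^-=[-2.4693, -1.9473]  P^-=[0.6171 -0.0273; -0.0273 1.2338]  S=[0.7863 0.4320; 0.4320 1.4987]  K=[0.8664 -0.1650; -0.0909 0.8449]  nu=[1.7856, 0.9246]  x^+=[-1.0748, -1.3284]  P^+=[0.1095 -0.0791; -0.0791 0.2238]
step 2: x^-=[-1.2461, -1.3229]  P^-=[0.2983 -0.1203; -0.1203 0.7485]  S=[0.3863 0.1271; 0.1271 0.9470]  K=[0.7397 -0.1475; -0.0598 0.7666]  nu=[2.3001, 3.7944]  x^+=[-0.1046, 1.4486]  P^+=[0.0940 -0.0693; -0.0693 0.2022]
step 3: x^-=[-0.0582, 1.7489]  P^-=[0.2800 -0.1043; -0.1043 0.7112]  S=[0.3739 0.1299; 0.1299 0.9166]  K=[0.7251 -0.1401; -0.0462 0.7541]  nu=[2.6135, 1.6656]  x^+=[1.6036, 2.8841]  P^+=[0.0918 -0.0667; -0.0667 0.1983]
step 4: x^-=[1.8953, 3.0472]  P^-=[0.2775 -0.1005; -0.1005 0.7042]  S=[0.3729 0.1314; 0.1314 0.9113]  K=[0.7230 -0.1384; -0.0434 0.7515]  nu=[-2.2776, -2.8610]  x^+=[0.6447, 0.9962]  P^+=[0.0915 -0.0662; -0.0662 0.1975]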